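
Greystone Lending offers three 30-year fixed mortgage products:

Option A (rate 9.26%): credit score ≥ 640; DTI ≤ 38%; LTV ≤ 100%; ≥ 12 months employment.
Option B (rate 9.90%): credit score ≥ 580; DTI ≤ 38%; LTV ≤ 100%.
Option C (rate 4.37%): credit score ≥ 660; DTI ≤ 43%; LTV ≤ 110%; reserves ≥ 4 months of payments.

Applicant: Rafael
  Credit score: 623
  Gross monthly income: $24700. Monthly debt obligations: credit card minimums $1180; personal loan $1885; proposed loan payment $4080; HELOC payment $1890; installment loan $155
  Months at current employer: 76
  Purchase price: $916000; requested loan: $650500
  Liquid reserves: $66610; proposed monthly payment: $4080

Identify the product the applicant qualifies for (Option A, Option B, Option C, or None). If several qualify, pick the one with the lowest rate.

Option B

Total debts = (1,180 + 1,885 + 4,080 + 1,890 + 155) = 9,190; DTI = 9,190/24,700 = 37.2%.
LTV = 650,500/916,000 = 71%.
Reserves = 66,610/4,080 = 16.3 months.
Option A: score 623 < 640; DTI 37.2% ≤ 38%; LTV 71% ≤ 100%; employment 76 ≥ 12 mo → does not qualify.
Option B: score 623 ≥ 580; DTI 37.2% ≤ 38%; LTV 71% ≤ 100% → qualifies.
Option C: score 623 < 660; DTI 37.2% ≤ 43%; LTV 71% ≤ 110%; reserves 16.3 ≥ 4 mo → does not qualify.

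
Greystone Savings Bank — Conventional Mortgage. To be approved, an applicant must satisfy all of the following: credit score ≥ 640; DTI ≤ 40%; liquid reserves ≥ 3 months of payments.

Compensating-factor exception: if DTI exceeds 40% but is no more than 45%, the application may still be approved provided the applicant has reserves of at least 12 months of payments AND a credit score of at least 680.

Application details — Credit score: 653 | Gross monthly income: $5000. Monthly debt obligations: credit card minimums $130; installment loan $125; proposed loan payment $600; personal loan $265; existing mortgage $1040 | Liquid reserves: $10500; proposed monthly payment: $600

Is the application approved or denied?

Denied

Credit score 653 ≥ 640 (meets base)
Total debts = (130 + 125 + 600 + 265 + 1,040) = 2,160. DTI: 2,160 ÷ 5,000 = 43.2%, over the 40% base limit.
Reserves = 10,500/600 = 17.5 months ≥ 3
DTI 43.2% is within the 40%–45% exception band; checking compensating factors.
Override check — reserves: 17.5 mo (ok); score: 653 (below 680).
Compensating-factor requirement not fully met.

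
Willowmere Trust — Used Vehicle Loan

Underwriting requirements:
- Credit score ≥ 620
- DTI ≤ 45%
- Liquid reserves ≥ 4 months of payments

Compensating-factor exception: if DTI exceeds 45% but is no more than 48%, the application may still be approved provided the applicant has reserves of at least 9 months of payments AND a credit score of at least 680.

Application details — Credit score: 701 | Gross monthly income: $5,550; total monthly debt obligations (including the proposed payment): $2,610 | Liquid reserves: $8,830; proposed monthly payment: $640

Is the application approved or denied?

Approved

Credit score 701 ≥ 620 (meets base)
DTI = 2,610/5,550 = 47% > 45% — standard DTI limit exceeded.
Reserves: 8,830 ÷ 640 = 13.8 months (meets 4-month minimum)
DTI 47% is within the 45%–48% exception band; checking compensating factors.
Override check — reserves: 13.8 mo (ok); score: 701 (ok).
Both override conditions satisfied; DTI exception granted.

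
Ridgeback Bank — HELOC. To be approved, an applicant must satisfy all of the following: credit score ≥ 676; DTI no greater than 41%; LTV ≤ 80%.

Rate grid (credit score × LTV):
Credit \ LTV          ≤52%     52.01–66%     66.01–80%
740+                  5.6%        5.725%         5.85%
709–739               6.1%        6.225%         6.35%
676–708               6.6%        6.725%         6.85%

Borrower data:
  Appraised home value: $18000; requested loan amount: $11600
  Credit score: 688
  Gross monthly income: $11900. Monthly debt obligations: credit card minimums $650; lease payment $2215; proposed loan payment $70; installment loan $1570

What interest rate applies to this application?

Credit score 688 ≥ 676; Total monthly debts = (650 + 2,215 + 70 + 1,570) = 4,505. Debt-to-income = 4,505/11,900 = 37.9% — meets 41% limit
LTV: 11,600 ÷ 18,000 = 64.4%, within 80% cap
Credit 688 → row 676–708; LTV 64.4% → column 52.01–66%. Grid cell → 6.725%.

6.725%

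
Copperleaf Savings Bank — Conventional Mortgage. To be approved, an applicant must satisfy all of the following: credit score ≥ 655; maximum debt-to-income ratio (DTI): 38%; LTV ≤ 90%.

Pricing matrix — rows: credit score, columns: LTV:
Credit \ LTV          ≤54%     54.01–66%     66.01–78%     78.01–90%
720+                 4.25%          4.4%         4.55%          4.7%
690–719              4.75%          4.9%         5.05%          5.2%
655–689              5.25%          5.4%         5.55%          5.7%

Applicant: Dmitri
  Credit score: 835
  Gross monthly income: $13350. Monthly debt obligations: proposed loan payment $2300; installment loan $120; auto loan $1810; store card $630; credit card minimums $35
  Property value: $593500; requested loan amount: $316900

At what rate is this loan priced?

Credit score 835 ≥ 655; Total monthly debts = (2,300 + 120 + 1,810 + 630 + 35) = 4,895. DTI: 4,895 ÷ 13,350 = 36.7%, within the 38% cap
LTV: 316,900 ÷ 593,500 = 53.4%, within 90% cap
Score 835 is in the 720+ band; LTV 53.4% is in the ≤54% band → 4.25%.

4.25%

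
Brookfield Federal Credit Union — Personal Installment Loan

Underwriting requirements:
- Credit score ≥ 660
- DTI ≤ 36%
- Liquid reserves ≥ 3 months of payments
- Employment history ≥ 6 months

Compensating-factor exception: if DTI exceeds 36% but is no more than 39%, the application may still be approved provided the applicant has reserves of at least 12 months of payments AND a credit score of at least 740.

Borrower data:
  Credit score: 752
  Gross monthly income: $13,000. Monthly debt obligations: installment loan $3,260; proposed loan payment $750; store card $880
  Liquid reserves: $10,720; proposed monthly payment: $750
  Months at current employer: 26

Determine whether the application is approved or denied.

Credit score 752 ≥ 660 (meets base)
Total debts = (3,260 + 750 + 880) = 4,890. DTI = 4,890/13,000 = 37.6% > 36% — standard DTI limit exceeded.
Reserves = 10,720/750 = 14.3 months ≥ 3
Employment 26 ≥ 6 months
37.6% falls in the override range (36%–39%), so the compensating-factor test applies.
Override check — reserves: 14.3 mo (ok); score: 752 (ok).
Both override conditions satisfied; DTI exception granted.

Approved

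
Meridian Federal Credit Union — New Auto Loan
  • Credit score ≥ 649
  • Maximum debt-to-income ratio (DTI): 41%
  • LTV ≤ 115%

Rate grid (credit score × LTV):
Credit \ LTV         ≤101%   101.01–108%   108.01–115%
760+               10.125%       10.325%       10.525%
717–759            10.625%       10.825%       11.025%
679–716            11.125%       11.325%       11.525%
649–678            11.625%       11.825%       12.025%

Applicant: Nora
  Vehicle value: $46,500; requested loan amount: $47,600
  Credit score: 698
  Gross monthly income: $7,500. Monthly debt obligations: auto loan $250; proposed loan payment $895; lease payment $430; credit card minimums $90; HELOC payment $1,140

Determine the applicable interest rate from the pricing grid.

Credit score 698 ≥ 649; Total monthly debts = (250 + 895 + 430 + 90 + 1,140) = 2,805. DTI: 2,805 ÷ 7,500 = 37.4%, within the 41% cap
LTV: 47,600 ÷ 46,500 = 102.4%, within 115% cap
Score 698 is in the 679–716 band; LTV 102.4% is in the 101.01–108% band → 11.325%.

11.325%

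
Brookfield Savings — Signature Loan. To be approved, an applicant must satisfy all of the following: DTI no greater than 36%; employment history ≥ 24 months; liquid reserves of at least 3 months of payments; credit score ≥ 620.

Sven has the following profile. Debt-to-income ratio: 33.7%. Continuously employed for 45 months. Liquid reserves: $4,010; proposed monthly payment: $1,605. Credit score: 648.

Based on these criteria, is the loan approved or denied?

Denied

Debt-to-income 33.7% vs 36% cap — pass
Employment 45 ≥ 24 months
Reserves: 4,010 ÷ 1,605 = 2.5 months (below 3-month minimum)
Credit score 648 ≥ 620 (meets)
Fails on reserves.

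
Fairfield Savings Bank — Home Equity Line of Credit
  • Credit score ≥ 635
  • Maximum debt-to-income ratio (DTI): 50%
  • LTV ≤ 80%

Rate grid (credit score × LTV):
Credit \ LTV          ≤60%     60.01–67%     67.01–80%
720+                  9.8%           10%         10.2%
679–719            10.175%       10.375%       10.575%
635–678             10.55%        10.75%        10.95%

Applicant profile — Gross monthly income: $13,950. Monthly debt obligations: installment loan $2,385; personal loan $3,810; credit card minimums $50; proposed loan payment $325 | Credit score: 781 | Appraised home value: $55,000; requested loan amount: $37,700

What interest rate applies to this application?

10.2%

Credit score 781 ≥ 635; Total monthly debts = (2,385 + 3,810 + 50 + 325) = 6,570. DTI = 6,570/13,950 = 47.1% ≤ 50%
Loan-to-value = 37,700/55,000 = 68.5% — pass (80% max)
Score 781 is in the 720+ band; LTV 68.5% is in the 67.01–80% band → 10.2%.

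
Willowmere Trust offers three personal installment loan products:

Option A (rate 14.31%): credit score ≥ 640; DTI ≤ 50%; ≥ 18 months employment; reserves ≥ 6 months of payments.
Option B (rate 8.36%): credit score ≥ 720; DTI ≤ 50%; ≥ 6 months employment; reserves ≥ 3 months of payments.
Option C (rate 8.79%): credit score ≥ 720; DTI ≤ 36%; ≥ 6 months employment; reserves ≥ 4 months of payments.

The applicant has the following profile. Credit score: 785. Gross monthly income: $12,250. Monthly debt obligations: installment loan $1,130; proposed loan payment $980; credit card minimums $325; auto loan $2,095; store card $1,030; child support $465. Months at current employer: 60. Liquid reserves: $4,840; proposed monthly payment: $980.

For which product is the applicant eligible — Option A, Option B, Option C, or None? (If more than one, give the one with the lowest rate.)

Option B

Total debts = (1,130 + 980 + 325 + 2,095 + 1,030 + 465) = 6,025; DTI = 6,025/12,250 = 49.2%.
Reserves = 4,840/980 = 4.9 months.
Option A: score 785 ≥ 640; DTI 49.2% ≤ 50%; employment 60 ≥ 18 mo; reserves 4.9 < 6 mo → does not qualify.
Option B: score 785 ≥ 720; DTI 49.2% ≤ 50%; employment 60 ≥ 6 mo; reserves 4.9 ≥ 3 mo → qualifies.
Option C: score 785 ≥ 720; DTI 49.2% > 36%; employment 60 ≥ 6 mo; reserves 4.9 ≥ 4 mo → does not qualify.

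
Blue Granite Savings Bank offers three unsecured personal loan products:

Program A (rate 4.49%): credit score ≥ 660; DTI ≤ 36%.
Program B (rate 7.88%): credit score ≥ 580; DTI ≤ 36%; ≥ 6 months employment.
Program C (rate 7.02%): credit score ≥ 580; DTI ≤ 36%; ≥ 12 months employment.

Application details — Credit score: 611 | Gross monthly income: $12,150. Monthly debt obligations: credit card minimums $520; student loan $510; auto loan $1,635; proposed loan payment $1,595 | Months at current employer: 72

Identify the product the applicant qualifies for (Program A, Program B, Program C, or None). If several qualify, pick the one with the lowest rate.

Total debts = (520 + 510 + 1,635 + 1,595) = 4,260; DTI = 4,260/12,150 = 35.1%.
Program A: score 611 < 660; DTI 35.1% ≤ 36% → does not qualify.
Program B: score 611 ≥ 580; DTI 35.1% ≤ 36%; employment 72 ≥ 6 mo → qualifies.
Program C: score 611 ≥ 580; DTI 35.1% ≤ 36%; employment 72 ≥ 12 mo → qualifies.
Qualifying: Program B, Program C. Lowest rate is 7.02% → Program C.

Program C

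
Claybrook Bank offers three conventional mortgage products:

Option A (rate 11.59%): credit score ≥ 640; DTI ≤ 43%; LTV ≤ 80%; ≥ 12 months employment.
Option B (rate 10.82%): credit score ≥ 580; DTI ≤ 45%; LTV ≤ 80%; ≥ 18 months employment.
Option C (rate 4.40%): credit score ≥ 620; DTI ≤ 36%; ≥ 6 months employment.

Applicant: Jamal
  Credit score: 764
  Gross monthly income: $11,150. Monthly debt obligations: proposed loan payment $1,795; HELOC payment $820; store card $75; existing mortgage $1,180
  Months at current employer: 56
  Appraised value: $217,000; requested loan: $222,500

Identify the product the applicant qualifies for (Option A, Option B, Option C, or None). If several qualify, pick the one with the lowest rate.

Total debts = (1,795 + 820 + 75 + 1,180) = 3,870; DTI = 3,870/11,150 = 34.7%.
LTV = 222,500/217,000 = 102.5%.
Option A: score 764 ≥ 640; DTI 34.7% ≤ 43%; LTV 102.5% > 80%; employment 56 ≥ 12 mo → does not qualify.
Option B: score 764 ≥ 580; DTI 34.7% ≤ 45%; LTV 102.5% > 80%; employment 56 ≥ 18 mo → does not qualify.
Option C: score 764 ≥ 620; DTI 34.7% ≤ 36%; employment 56 ≥ 6 mo → qualifies.

Option C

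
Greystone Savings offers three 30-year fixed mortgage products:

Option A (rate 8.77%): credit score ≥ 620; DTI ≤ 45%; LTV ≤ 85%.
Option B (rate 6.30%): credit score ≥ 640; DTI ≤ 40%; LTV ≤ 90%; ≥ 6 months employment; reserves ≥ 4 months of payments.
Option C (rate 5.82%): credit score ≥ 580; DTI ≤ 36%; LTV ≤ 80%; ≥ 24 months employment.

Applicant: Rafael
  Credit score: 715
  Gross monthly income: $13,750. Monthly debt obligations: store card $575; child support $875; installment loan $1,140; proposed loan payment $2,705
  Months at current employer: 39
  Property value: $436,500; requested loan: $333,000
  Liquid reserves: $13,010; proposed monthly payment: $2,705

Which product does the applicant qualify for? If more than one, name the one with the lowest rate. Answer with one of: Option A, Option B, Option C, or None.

Option B

Total debts = (575 + 875 + 1,140 + 2,705) = 5,295; DTI = 5,295/13,750 = 38.5%.
LTV = 333,000/436,500 = 76.3%.
Reserves = 13,010/2,705 = 4.8 months.
Option A: score 715 ≥ 620; DTI 38.5% ≤ 45%; LTV 76.3% ≤ 85% → qualifies.
Option B: score 715 ≥ 640; DTI 38.5% ≤ 40%; LTV 76.3% ≤ 90%; employment 39 ≥ 6 mo; reserves 4.8 ≥ 4 mo → qualifies.
Option C: score 715 ≥ 580; DTI 38.5% > 36%; LTV 76.3% ≤ 80%; employment 39 ≥ 24 mo → does not qualify.
Qualifying: Option A, Option B. Lowest rate is 6.30% → Option B.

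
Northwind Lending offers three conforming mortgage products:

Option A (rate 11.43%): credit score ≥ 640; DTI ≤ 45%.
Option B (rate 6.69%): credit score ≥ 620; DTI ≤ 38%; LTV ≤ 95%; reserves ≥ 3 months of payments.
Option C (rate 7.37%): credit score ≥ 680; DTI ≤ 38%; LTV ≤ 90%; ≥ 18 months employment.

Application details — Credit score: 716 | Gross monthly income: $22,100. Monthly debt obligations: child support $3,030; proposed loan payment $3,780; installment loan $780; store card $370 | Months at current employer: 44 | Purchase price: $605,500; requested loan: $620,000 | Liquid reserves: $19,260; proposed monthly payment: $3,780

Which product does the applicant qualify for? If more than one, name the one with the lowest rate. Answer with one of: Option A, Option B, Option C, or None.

Option A

Total debts = (3,030 + 3,780 + 780 + 370) = 7,960; DTI = 7,960/22,100 = 36%.
LTV = 620,000/605,500 = 102.4%.
Reserves = 19,260/3,780 = 5.1 months.
Option A: score 716 ≥ 640; DTI 36% ≤ 45% → qualifies.
Option B: score 716 ≥ 620; DTI 36% ≤ 38%; LTV 102.4% > 95%; reserves 5.1 ≥ 3 mo → does not qualify.
Option C: score 716 ≥ 680; DTI 36% ≤ 38%; LTV 102.4% > 90%; employment 44 ≥ 18 mo → does not qualify.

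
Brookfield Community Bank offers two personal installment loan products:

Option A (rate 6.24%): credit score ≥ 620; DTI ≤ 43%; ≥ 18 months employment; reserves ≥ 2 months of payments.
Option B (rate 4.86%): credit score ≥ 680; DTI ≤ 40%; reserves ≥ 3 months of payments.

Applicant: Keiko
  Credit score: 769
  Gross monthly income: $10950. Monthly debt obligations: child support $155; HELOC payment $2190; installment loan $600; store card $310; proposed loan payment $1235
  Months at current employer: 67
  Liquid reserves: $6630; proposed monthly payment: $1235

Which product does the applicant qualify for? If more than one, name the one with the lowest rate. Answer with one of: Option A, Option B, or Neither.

Total debts = (155 + 2,190 + 600 + 310 + 1,235) = 4,490; DTI = 4,490/10,950 = 41%.
Reserves = 6,630/1,235 = 5.4 months.
Option A: score 769 ≥ 620; DTI 41% ≤ 43%; employment 67 ≥ 18 mo; reserves 5.4 ≥ 2 mo → qualifies.
Option B: score 769 ≥ 680; DTI 41% > 40%; reserves 5.4 ≥ 3 mo → does not qualify.

Option A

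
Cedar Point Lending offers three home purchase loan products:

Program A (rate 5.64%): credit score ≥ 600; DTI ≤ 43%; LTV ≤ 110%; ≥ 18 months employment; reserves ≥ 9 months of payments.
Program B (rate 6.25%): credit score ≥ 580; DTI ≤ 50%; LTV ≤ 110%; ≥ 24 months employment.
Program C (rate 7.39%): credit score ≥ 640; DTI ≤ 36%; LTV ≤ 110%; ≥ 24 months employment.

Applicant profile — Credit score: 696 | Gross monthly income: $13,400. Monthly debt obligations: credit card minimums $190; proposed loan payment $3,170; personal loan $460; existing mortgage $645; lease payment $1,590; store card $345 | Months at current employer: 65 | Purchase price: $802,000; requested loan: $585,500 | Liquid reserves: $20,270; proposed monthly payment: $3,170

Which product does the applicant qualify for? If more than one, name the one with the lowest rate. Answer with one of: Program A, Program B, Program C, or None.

Program B

Total debts = (190 + 3,170 + 460 + 645 + 1,590 + 345) = 6,400; DTI = 6,400/13,400 = 47.8%.
LTV = 585,500/802,000 = 73%.
Reserves = 20,270/3,170 = 6.4 months.
Program A: score 696 ≥ 600; DTI 47.8% > 43%; LTV 73% ≤ 110%; employment 65 ≥ 18 mo; reserves 6.4 < 9 mo → does not qualify.
Program B: score 696 ≥ 580; DTI 47.8% ≤ 50%; LTV 73% ≤ 110%; employment 65 ≥ 24 mo → qualifies.
Program C: score 696 ≥ 640; DTI 47.8% > 36%; LTV 73% ≤ 110%; employment 65 ≥ 24 mo → does not qualify.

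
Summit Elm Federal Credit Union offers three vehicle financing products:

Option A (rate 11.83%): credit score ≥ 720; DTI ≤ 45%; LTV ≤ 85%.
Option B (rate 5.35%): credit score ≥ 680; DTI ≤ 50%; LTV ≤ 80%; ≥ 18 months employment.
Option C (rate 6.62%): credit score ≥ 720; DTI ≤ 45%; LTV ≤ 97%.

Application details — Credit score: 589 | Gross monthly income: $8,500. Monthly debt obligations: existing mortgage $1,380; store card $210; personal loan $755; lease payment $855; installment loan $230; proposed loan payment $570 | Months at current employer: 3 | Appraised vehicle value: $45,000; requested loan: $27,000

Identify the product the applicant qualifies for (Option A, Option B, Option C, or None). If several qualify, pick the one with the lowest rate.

Total debts = (1,380 + 210 + 755 + 855 + 230 + 570) = 4,000; DTI = 4,000/8,500 = 47.1%.
LTV = 27,000/45,000 = 60%.
Option A: score 589 < 720; DTI 47.1% > 45%; LTV 60% ≤ 85% → does not qualify.
Option B: score 589 < 680; DTI 47.1% ≤ 50%; LTV 60% ≤ 80%; employment 3 < 18 mo → does not qualify.
Option C: score 589 < 720; DTI 47.1% > 45%; LTV 60% ≤ 97% → does not qualify.

None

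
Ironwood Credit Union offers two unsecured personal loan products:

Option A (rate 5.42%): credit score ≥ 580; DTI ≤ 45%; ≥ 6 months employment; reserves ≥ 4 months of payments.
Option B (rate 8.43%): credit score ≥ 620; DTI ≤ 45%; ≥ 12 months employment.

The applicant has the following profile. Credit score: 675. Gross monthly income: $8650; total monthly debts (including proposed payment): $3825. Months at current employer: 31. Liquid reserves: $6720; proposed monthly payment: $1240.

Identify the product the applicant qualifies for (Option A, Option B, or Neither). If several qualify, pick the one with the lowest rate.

Option A

DTI = 3,825/8,650 = 44.2%.
Reserves = 6,720/1,240 = 5.4 months.
Option A: score 675 ≥ 580; DTI 44.2% ≤ 45%; employment 31 ≥ 6 mo; reserves 5.4 ≥ 4 mo → qualifies.
Option B: score 675 ≥ 620; DTI 44.2% ≤ 45%; employment 31 ≥ 12 mo → qualifies.
Qualifying: Option A, Option B. Lowest rate is 5.42% → Option A.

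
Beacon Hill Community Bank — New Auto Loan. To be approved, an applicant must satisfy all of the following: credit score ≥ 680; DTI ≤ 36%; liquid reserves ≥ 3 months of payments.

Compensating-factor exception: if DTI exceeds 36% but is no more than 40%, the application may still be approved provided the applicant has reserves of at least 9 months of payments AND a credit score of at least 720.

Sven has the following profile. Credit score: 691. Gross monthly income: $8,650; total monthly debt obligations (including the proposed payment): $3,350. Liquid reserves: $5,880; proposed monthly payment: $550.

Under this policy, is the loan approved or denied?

Credit score 691 ≥ 680 (meets base)
DTI = 3,350/8,650 = 38.7% > 36% — standard DTI limit exceeded.
Reserves: 5,880 ÷ 550 = 10.7 months (meets 3-month minimum)
DTI 38.7% is within the 36%–40% exception band; checking compensating factors.
Override check — reserves: 10.7 mo (ok); score: 691 (below 720).
Compensating-factor requirement not fully met.

Denied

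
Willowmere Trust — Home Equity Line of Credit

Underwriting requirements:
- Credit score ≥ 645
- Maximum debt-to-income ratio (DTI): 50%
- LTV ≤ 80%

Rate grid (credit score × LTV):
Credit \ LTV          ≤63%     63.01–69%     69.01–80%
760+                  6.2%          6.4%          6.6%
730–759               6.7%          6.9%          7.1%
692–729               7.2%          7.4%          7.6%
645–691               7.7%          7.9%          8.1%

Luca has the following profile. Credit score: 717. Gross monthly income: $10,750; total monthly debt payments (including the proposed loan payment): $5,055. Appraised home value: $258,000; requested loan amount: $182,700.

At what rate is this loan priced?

Credit score 717 ≥ 645; DTI = 5,055/10,750 = 47% ≤ 50%
LTV = 182,700/258,000 = 70.8% ≤ 80%
Row: 717 falls in 692–729. Column: 70.8% falls in 69.01–80%. Rate = 7.6%.

7.6%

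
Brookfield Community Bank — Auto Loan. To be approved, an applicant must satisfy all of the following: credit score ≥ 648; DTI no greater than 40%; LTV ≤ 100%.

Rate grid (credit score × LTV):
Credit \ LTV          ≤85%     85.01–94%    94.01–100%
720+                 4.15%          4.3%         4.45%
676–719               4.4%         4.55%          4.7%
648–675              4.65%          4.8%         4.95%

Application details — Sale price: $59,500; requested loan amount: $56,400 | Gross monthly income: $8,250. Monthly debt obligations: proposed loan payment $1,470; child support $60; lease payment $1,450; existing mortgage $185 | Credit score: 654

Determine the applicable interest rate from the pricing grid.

4.95%

Credit score 654 ≥ 648; Total monthly debts = (1,470 + 60 + 1,450 + 185) = 3,165. DTI = 3,165/8,250 = 38.4% ≤ 40%
Loan-to-value = 56,400/59,500 = 94.8% — pass (100% max)
Credit 654 → row 648–675; LTV 94.8% → column 94.01–100%. Grid cell → 4.95%.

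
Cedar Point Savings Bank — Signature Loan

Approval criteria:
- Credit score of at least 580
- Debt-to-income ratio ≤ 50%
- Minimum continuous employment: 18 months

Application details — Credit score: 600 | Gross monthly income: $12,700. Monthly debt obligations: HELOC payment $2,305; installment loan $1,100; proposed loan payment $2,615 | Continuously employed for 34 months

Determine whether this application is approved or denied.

Credit score 600 ≥ 580 (meets)
Total monthly debts = (2,305 + 1,100 + 2,615) = 6,020. DTI: 6,020 ÷ 12,700 = 47.4%, within the 50% cap
Employment 34 ≥ 18 months
All criteria satisfied.

Approved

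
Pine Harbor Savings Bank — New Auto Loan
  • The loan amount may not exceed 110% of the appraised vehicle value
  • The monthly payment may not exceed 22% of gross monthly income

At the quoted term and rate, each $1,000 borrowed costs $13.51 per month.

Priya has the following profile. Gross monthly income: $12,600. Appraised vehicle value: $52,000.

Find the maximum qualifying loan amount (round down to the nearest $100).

$57,200

Payment cap: 22% × $12,600 = $2,772/month.
At $13.51 per $1,000, that supports 2,772/13.51 × 1,000 ≈ $205,181 → $205,100.
LTV cap: 110% × $52,000 = $57,200 → $57,200.
Binding constraint: loan-to-value.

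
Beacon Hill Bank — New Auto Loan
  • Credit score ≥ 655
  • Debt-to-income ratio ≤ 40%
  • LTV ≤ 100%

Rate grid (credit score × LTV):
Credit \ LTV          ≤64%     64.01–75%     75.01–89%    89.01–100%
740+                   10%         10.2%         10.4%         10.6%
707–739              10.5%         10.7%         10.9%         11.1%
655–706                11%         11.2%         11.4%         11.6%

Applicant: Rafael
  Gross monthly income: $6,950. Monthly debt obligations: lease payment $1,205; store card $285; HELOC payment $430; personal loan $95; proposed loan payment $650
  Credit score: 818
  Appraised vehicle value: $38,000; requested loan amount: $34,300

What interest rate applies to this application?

Credit score 818 ≥ 655; Total monthly debts = (1,205 + 285 + 430 + 95 + 650) = 2,665. Debt-to-income = 2,665/6,950 = 38.3% — meets 40% limit
LTV = 34,300/38,000 = 90.3% ≤ 100%
Credit 818 → row 740+; LTV 90.3% → column 89.01–100%. Grid cell → 10.6%.

10.6%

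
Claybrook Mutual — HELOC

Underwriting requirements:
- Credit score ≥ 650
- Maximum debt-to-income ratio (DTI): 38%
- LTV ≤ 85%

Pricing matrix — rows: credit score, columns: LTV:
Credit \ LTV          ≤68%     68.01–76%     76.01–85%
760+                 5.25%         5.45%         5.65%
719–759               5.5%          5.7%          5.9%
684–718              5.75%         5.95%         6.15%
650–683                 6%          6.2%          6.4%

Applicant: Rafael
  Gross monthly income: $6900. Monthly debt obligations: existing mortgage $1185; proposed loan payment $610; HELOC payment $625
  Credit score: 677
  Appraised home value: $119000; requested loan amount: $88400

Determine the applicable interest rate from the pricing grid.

Credit score 677 ≥ 650; Total monthly debts = (1,185 + 610 + 625) = 2,420. DTI: 2,420 ÷ 6,900 = 35.1%, within the 38% cap
LTV: 88,400 ÷ 119,000 = 74.3%, within 85% cap
Row: 677 falls in 650–683. Column: 74.3% falls in 68.01–76%. Rate = 6.2%.

6.2%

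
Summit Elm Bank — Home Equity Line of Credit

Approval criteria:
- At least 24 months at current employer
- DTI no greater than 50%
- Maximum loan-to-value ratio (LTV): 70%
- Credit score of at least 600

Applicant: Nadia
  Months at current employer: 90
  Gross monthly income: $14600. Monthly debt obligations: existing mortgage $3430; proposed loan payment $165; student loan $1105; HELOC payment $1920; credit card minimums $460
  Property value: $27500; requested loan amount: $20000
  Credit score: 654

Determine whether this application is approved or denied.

Employment 90 ≥ 24 months
Total monthly debts = (3,430 + 165 + 1,105 + 1,920 + 460) = 7,080. Debt-to-income = 7,080/14,600 = 48.5% — meets 50% limit
LTV = 20,000/27,500 = 72.7% > 70%
Credit score 654 ≥ 600 (meets)
Fails on LTV.

Denied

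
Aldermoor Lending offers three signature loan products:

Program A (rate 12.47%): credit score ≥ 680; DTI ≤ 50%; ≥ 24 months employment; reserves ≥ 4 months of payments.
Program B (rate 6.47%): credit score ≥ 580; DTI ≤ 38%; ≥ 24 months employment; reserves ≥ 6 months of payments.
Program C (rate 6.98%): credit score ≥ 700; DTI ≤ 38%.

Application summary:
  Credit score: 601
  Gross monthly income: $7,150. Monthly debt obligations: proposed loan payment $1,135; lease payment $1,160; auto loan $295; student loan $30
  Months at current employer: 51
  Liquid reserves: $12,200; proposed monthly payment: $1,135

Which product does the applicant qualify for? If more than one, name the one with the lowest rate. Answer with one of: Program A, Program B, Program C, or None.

Total debts = (1,135 + 1,160 + 295 + 30) = 2,620; DTI = 2,620/7,150 = 36.6%.
Reserves = 12,200/1,135 = 10.7 months.
Program A: score 601 < 680; DTI 36.6% ≤ 50%; employment 51 ≥ 24 mo; reserves 10.7 ≥ 4 mo → does not qualify.
Program B: score 601 ≥ 580; DTI 36.6% ≤ 38%; employment 51 ≥ 24 mo; reserves 10.7 ≥ 6 mo → qualifies.
Program C: score 601 < 700; DTI 36.6% ≤ 38% → does not qualify.

Program B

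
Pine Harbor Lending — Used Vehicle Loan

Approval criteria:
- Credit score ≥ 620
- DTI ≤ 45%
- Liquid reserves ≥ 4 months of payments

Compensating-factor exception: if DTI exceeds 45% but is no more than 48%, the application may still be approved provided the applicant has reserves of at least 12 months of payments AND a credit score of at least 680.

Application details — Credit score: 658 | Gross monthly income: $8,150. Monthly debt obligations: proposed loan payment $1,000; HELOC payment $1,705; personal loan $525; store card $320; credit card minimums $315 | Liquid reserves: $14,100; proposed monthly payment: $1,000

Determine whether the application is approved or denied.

Credit score 658 ≥ 620 (meets base)
Total debts = (1,000 + 1,705 + 525 + 320 + 315) = 3,865. DTI: 3,865 ÷ 8,150 = 47.4%, over the 45% base limit.
Reserves = 14,100/1,000 = 14.1 months ≥ 4
47.4% falls in the override range (45%–48%), so the compensating-factor test applies.
Override check — reserves: 14.1 mo (ok); score: 658 (below 680).
Override conditions not both satisfied; exception does not apply.

Denied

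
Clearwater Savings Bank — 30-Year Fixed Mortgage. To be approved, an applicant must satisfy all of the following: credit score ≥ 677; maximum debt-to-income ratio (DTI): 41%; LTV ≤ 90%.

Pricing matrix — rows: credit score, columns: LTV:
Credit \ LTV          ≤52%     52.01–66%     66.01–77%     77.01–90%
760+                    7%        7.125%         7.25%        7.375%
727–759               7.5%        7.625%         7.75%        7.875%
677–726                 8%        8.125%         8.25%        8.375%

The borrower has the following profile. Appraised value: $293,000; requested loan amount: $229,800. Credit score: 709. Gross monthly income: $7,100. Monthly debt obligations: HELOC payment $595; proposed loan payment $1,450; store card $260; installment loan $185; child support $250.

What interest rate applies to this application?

8.375%

Credit score 709 ≥ 677; Total monthly debts = (595 + 1,450 + 260 + 185 + 250) = 2,740. DTI: 2,740 ÷ 7,100 = 38.6%, within the 41% cap
Loan-to-value = 229,800/293,000 = 78.4% — pass (90% max)
Score 709 is in the 677–726 band; LTV 78.4% is in the 77.01–90% band → 8.375%.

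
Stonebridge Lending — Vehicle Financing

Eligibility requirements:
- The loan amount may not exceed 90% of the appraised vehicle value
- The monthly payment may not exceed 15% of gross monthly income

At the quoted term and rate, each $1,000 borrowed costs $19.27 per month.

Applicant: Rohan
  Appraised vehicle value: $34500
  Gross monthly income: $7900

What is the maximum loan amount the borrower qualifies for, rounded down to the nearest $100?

Payment cap: 15% × $7,900 = $1,185/month.
At $19.27 per $1,000, that supports 1,185/19.27 × 1,000 ≈ $61,494 → $61,400.
LTV cap: 90% × $34,500 = $31,050 → $31,000.
Binding constraint: loan-to-value.

$31,000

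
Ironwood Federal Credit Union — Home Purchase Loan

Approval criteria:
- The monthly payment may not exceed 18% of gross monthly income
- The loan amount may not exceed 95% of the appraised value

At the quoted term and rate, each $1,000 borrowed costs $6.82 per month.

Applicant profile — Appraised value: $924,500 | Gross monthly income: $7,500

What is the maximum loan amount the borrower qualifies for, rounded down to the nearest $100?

$197,900

Payment cap: 18% × $7,500 = $1,350/month.
At $6.82 per $1,000, that supports 1,350/6.82 × 1,000 ≈ $197,947 → $197,900.
LTV cap: 95% × $924,500 = $878,275 → $878,200.
Binding constraint: payment-to-income.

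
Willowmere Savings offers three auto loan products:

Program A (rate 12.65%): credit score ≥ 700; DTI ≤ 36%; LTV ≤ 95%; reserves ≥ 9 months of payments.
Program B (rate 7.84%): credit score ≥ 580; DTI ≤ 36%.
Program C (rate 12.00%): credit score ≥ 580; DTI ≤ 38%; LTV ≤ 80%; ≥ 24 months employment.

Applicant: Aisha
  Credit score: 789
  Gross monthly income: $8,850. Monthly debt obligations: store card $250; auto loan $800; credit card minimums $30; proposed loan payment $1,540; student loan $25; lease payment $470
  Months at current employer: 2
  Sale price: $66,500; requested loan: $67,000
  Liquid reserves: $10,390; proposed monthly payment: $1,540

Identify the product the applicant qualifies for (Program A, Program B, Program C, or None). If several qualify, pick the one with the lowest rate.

Total debts = (250 + 800 + 30 + 1,540 + 25 + 470) = 3,115; DTI = 3,115/8,850 = 35.2%.
LTV = 67,000/66,500 = 100.8%.
Reserves = 10,390/1,540 = 6.7 months.
Program A: score 789 ≥ 700; DTI 35.2% ≤ 36%; LTV 100.8% > 95%; reserves 6.7 < 9 mo → does not qualify.
Program B: score 789 ≥ 580; DTI 35.2% ≤ 36% → qualifies.
Program C: score 789 ≥ 580; DTI 35.2% ≤ 38%; LTV 100.8% > 80%; employment 2 < 24 mo → does not qualify.

Program B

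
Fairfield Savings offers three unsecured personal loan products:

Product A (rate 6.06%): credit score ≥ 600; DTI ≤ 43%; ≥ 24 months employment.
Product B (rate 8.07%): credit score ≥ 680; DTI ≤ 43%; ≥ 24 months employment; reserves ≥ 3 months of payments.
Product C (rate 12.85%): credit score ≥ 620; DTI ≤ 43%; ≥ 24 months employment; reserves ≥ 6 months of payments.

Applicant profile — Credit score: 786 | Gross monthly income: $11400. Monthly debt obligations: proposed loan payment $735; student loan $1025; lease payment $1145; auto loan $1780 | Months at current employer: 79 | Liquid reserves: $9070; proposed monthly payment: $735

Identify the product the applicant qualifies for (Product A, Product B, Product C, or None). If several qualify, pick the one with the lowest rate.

Product A

Total debts = (735 + 1,025 + 1,145 + 1,780) = 4,685; DTI = 4,685/11,400 = 41.1%.
Reserves = 9,070/735 = 12.3 months.
Product A: score 786 ≥ 600; DTI 41.1% ≤ 43%; employment 79 ≥ 24 mo → qualifies.
Product B: score 786 ≥ 680; DTI 41.1% ≤ 43%; employment 79 ≥ 24 mo; reserves 12.3 ≥ 3 mo → qualifies.
Product C: score 786 ≥ 620; DTI 41.1% ≤ 43%; employment 79 ≥ 24 mo; reserves 12.3 ≥ 6 mo → qualifies.
Qualifying: Product A, Product B, Product C. Lowest rate is 6.06% → Product A.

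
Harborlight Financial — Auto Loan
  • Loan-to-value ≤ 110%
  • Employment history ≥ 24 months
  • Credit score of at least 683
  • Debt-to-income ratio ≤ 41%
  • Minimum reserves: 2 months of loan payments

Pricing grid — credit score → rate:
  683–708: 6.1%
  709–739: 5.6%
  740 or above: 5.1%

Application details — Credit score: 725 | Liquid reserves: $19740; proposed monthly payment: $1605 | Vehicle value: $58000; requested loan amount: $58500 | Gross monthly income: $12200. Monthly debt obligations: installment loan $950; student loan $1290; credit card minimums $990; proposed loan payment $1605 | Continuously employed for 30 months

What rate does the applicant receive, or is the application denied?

Approved at 5.6%

Credit score 725 ≥ 683 (meets minimum)
Loan-to-value = 58,500/58,000 = 100.9% — pass (110% max)
Reserves: 19,740 ÷ 1,605 = 12.3 months (meets 2-month minimum)
Total monthly debts = (950 + 1,290 + 990 + 1,605) = 4,835. DTI: 4,835 ÷ 12,200 = 39.6%, within the 41% cap
Employment 30 ≥ 24 months
All requirements met. Score 725 falls in the 709–739 tier → 5.6%.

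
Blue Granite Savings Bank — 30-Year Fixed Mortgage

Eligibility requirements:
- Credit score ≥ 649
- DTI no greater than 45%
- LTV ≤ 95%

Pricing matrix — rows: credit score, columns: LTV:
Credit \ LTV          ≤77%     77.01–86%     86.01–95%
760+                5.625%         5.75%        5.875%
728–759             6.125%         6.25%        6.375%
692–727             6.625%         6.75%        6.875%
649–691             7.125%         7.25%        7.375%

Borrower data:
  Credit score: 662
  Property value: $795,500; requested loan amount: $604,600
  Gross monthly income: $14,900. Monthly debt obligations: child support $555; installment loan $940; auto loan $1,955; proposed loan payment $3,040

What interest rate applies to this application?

7.125%

Credit score 662 ≥ 649; Total monthly debts = (555 + 940 + 1,955 + 3,040) = 6,490. Debt-to-income = 6,490/14,900 = 43.6% — meets 45% limit
LTV = 604,600/795,500 = 76% ≤ 95%
Credit 662 → row 649–691; LTV 76% → column ≤77%. Grid cell → 7.125%.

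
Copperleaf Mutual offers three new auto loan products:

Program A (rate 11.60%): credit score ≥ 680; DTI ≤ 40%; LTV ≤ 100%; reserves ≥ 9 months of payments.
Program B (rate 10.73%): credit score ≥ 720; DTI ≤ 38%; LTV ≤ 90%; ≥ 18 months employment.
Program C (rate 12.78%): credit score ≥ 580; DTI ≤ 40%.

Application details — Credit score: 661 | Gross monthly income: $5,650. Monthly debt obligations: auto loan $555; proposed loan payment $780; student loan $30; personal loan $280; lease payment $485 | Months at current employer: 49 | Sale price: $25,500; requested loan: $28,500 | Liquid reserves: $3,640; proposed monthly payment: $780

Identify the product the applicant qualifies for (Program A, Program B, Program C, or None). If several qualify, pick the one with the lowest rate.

Total debts = (555 + 780 + 30 + 280 + 485) = 2,130; DTI = 2,130/5,650 = 37.7%.
LTV = 28,500/25,500 = 111.8%.
Reserves = 3,640/780 = 4.7 months.
Program A: score 661 < 680; DTI 37.7% ≤ 40%; LTV 111.8% > 100%; reserves 4.7 < 9 mo → does not qualify.
Program B: score 661 < 720; DTI 37.7% ≤ 38%; LTV 111.8% > 90%; employment 49 ≥ 18 mo → does not qualify.
Program C: score 661 ≥ 580; DTI 37.7% ≤ 40% → qualifies.

Program C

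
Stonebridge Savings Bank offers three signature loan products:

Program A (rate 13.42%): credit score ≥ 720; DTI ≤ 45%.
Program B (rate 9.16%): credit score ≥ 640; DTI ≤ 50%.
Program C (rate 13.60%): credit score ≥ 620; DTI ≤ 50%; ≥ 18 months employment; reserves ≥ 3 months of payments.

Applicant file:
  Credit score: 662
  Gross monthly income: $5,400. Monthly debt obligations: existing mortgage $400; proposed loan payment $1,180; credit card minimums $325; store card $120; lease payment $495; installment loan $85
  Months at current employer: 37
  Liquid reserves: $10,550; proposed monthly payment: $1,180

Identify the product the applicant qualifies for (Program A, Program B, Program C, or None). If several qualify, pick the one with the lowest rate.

Program B

Total debts = (400 + 1,180 + 325 + 120 + 495 + 85) = 2,605; DTI = 2,605/5,400 = 48.2%.
Reserves = 10,550/1,180 = 8.9 months.
Program A: score 662 < 720; DTI 48.2% > 45% → does not qualify.
Program B: score 662 ≥ 640; DTI 48.2% ≤ 50% → qualifies.
Program C: score 662 ≥ 620; DTI 48.2% ≤ 50%; employment 37 ≥ 18 mo; reserves 8.9 ≥ 3 mo → qualifies.
Qualifying: Program B, Program C. Lowest rate is 9.16% → Program B.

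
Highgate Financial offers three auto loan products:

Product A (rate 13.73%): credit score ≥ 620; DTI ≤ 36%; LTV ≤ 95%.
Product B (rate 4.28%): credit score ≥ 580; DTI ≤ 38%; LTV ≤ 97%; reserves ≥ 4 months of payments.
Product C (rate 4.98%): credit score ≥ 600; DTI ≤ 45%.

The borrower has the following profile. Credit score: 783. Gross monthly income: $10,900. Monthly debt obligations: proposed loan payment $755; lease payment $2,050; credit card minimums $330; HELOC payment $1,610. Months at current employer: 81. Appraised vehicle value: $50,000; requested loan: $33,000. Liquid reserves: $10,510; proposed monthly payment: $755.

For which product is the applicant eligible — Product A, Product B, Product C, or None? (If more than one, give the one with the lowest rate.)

Product C

Total debts = (755 + 2,050 + 330 + 1,610) = 4,745; DTI = 4,745/10,900 = 43.5%.
LTV = 33,000/50,000 = 66%.
Reserves = 10,510/755 = 13.9 months.
Product A: score 783 ≥ 620; DTI 43.5% > 36%; LTV 66% ≤ 95% → does not qualify.
Product B: score 783 ≥ 580; DTI 43.5% > 38%; LTV 66% ≤ 97%; reserves 13.9 ≥ 4 mo → does not qualify.
Product C: score 783 ≥ 600; DTI 43.5% ≤ 45% → qualifies.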